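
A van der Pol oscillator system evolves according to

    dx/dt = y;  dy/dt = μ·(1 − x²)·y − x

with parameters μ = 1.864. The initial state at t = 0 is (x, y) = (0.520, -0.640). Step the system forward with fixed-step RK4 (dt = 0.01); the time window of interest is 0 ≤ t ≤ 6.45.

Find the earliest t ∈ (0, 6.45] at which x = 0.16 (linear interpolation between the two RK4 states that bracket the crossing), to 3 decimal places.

t = 0.374

t=0.000: state=(0.520, -0.640)
step 1 (dt=0.01): k1=(-0.640, -1.390), k2=(-0.647, -1.401), k3=(-0.647, -1.401), k4=(-0.654, -1.411); state += dt/6·(k1+2k2+2k3+k4)
t=0.010: state=(0.514, -0.654)
t=0.020: state=(0.507, -0.668)
t=0.030: state=(0.500, -0.683)
continuing one RK4 step at a time; state shown every 25 steps (Δt=0.25):
t=0.250: state=(0.310, -1.068)
t=0.370: state=(0.166, -1.351)
next step: t=0.380: state=(0.152, -1.377) — x has crossed 0.16
linear interpolation between t=0.370 (0.16567) and t=0.380 (0.15203) → t≈0.374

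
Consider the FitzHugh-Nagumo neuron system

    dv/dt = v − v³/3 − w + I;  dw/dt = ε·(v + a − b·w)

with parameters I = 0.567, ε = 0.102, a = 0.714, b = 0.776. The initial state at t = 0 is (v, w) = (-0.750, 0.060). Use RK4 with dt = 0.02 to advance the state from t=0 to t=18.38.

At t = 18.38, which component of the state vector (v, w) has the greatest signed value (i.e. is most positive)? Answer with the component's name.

largest component: v

t=0.000: state=(-0.750, 0.060)
step 1 (dt=0.02): k1=(-0.102, -0.008), k2=(-0.103, -0.009), k3=(-0.103, -0.009), k4=(-0.103, -0.009); state += dt/6·(k1+2k2+2k3+k4)
t=0.020: state=(-0.752, 0.060)
t=0.040: state=(-0.754, 0.060)
t=0.060: state=(-0.756, 0.059)
continuing one RK4 step at a time; state shown every 50 steps (Δt=1):
t=1.000: state=(-0.868, 0.046)
t=2.000: state=(-0.996, 0.021)
t=3.000: state=(-1.097, -0.013)
t=4.000: state=(-1.147, -0.053)
t=5.000: state=(-1.150, -0.092)
t=6.000: state=(-1.120, -0.126)
t=7.000: state=(-1.069, -0.154)
t=8.000: state=(-1.002, -0.174)
t=9.000: state=(-0.920, -0.185)
t=10.000: state=(-0.816, -0.186)
t=11.000: state=(-0.675, -0.175)
t=12.000: state=(-0.453, -0.148)
t=13.000: state=(-0.015, -0.092)
t=14.000: state=(0.949, 0.026)
t=15.000: state=(1.756, 0.236)
t=16.000: state=(1.808, 0.465)
t=17.000: state=(1.726, 0.673)
t=18.000: state=(1.628, 0.856)
t=18.380: state=(1.590, 0.920)
compare at T: v=1.590, w=0.920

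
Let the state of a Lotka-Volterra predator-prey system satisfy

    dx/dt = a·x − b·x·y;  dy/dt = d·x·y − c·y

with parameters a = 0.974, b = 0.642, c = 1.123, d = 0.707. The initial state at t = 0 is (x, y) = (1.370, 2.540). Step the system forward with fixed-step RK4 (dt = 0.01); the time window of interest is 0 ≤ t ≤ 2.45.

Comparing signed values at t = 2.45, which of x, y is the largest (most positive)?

t=0.000: state=(1.370, 2.540)
step 1 (dt=0.01): k1=(-0.900, -0.392), k2=(-0.895, -0.400), k3=(-0.895, -0.400), k4=(-0.890, -0.408); state += dt/6·(k1+2k2+2k3+k4)
t=0.010: state=(1.361, 2.536)
t=0.020: state=(1.352, 2.532)
t=0.030: state=(1.343, 2.528)
continuing one RK4 step at a time; state shown every 10 steps (Δt=0.1):
t=0.100: state=(1.285, 2.493)
t=0.200: state=(1.209, 2.434)
t=0.300: state=(1.142, 2.364)
t=0.400: state=(1.085, 2.286)
t=0.500: state=(1.035, 2.202)
t=0.600: state=(0.993, 2.114)
t=0.700: state=(0.959, 2.024)
t=0.800: state=(0.931, 1.934)
t=0.900: state=(0.909, 1.845)
t=1.000: state=(0.892, 1.757)
t=1.100: state=(0.881, 1.672)
t=1.200: state=(0.875, 1.590)
t=1.300: state=(0.873, 1.512)
t=1.400: state=(0.875, 1.437)
t=1.500: state=(0.882, 1.367)
t=1.600: state=(0.892, 1.301)
t=1.700: state=(0.907, 1.239)
t=1.800: state=(0.925, 1.181)
t=1.900: state=(0.946, 1.128)
t=2.000: state=(0.972, 1.079)
t=2.100: state=(1.001, 1.034)
t=2.200: state=(1.034, 0.993)
t=2.300: state=(1.071, 0.956)
t=2.400: state=(1.111, 0.923)
t=2.450: state=(1.133, 0.908)
compare at T: x=1.133, y=0.908

largest component: x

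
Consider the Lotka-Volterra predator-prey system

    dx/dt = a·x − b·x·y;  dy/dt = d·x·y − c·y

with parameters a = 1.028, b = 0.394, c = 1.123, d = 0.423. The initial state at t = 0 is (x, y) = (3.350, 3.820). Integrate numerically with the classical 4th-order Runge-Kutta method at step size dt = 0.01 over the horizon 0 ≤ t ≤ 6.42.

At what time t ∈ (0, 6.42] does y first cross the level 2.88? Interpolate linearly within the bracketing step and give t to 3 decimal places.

t=0.000: state=(3.350, 3.820)
step 1 (dt=0.01): k1=(-1.598, 1.123), k2=(-1.602, 1.112), k3=(-1.602, 1.112), k4=(-1.605, 1.101); state += dt/6·(k1+2k2+2k3+k4)
t=0.010: state=(3.334, 3.831)
t=0.020: state=(3.318, 3.842)
t=0.030: state=(3.302, 3.853)
continuing one RK4 step at a time; state shown every 25 steps (Δt=0.25):
t=0.250: state=(2.940, 4.024)
t=0.500: state=(2.549, 4.060)
t=0.750: state=(2.220, 3.943)
t=1.000: state=(1.967, 3.714)
t=1.250: state=(1.790, 3.419)
t=1.500: state=(1.679, 3.100)
t=1.670: state=(1.636, 2.885)
next step: t=1.680: state=(1.634, 2.873) — y has crossed 2.88
linear interpolation between t=1.670 (2.88500) and t=1.680 (2.87258) → t≈1.674

t = 1.674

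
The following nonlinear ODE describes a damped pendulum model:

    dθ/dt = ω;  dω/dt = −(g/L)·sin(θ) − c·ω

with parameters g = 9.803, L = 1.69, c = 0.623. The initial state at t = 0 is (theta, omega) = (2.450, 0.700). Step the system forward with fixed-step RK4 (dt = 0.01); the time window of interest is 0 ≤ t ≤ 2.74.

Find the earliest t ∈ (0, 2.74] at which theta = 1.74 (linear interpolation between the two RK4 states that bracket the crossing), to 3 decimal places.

t=0.000: state=(2.450, 0.700)
step 1 (dt=0.01): k1=(0.700, -4.136), k2=(0.679, -4.107), k3=(0.679, -4.108), k4=(0.659, -4.079); state += dt/6·(k1+2k2+2k3+k4)
t=0.010: state=(2.457, 0.659)
t=0.020: state=(2.463, 0.618)
t=0.030: state=(2.469, 0.578)
continuing one RK4 step at a time; state shown every 10 steps (Δt=0.1):
t=0.100: state=(2.500, 0.312)
t=0.200: state=(2.514, -0.039)
t=0.300: state=(2.493, -0.371)
t=0.400: state=(2.440, -0.699)
t=0.500: state=(2.353, -1.037)
t=0.600: state=(2.231, -1.395)
t=0.700: state=(2.073, -1.780)
t=0.800: state=(1.875, -2.188)
t=0.850: state=(1.760, -2.398)
next step: t=0.860: state=(1.736, -2.440) — theta has crossed 1.74
linear interpolation between t=0.850 (1.76001) and t=0.860 (1.73582) → t≈0.858

t = 0.858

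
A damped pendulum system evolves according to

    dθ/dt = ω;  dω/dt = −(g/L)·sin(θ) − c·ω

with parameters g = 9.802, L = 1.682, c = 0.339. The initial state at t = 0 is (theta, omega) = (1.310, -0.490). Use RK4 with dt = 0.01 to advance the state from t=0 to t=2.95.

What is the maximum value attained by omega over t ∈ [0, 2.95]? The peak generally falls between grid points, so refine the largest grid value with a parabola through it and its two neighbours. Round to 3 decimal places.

max omega = 2.121

t=0.000: state=(1.310, -0.490)
step 1 (dt=0.01): k1=(-0.490, -5.464), k2=(-0.517, -5.451), k3=(-0.517, -5.451), k4=(-0.545, -5.438); state += dt/6·(k1+2k2+2k3+k4)
t=0.010: state=(1.305, -0.545)
t=0.020: state=(1.299, -0.599)
t=0.030: state=(1.293, -0.653)
continuing one RK4 step at a time; state shown every 10 steps (Δt=0.1):
t=0.100: state=(1.234, -1.022)
t=0.200: state=(1.107, -1.516)
t=0.300: state=(0.933, -1.954)
t=0.400: state=(0.719, -2.310)
t=0.500: state=(0.475, -2.555)
t=0.600: state=(0.212, -2.662)
t=0.700: state=(-0.053, -2.618)
t=0.800: state=(-0.306, -2.428)
t=0.900: state=(-0.534, -2.112)
t=1.000: state=(-0.726, -1.703)
t=1.100: state=(-0.873, -1.234)
t=1.200: state=(-0.971, -0.735)
t=1.300: state=(-1.019, -0.228)
t=1.400: state=(-1.017, 0.268)
t=1.500: state=(-0.967, 0.740)
t=1.600: state=(-0.871, 1.172)
t=1.700: state=(-0.734, 1.546)
t=1.800: state=(-0.564, 1.841)
t=1.900: state=(-0.369, 2.038)
t=2.000: state=(-0.160, 2.119)
t=2.100: state=(0.051, 2.080)
t=2.200: state=(0.252, 1.923)
t=2.300: state=(0.432, 1.666)
t=2.400: state=(0.582, 1.331)
t=2.500: state=(0.696, 0.943)
t=2.600: state=(0.770, 0.527)
t=2.700: state=(0.801, 0.103)
t=2.800: state=(0.791, -0.312)
t=2.900: state=(0.740, -0.699)
t=2.950: state=(0.700, -0.878)
largest grid value and its neighbours: omega(2.010)=2.12092, omega(2.020)=2.12120, omega(2.030)=2.12026
parabola through these three points peaks at t≈2.017 with omega≈2.12124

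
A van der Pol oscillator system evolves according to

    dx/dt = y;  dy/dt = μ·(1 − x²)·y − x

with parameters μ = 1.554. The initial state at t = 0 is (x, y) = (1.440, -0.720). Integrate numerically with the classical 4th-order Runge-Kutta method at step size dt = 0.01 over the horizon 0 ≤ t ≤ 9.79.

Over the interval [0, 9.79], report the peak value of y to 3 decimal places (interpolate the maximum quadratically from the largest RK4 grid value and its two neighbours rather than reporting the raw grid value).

max y = 3.286

t=0.000: state=(1.440, -0.720)
step 1 (dt=0.01): k1=(-0.720, -0.239), k2=(-0.721, -0.245), k3=(-0.721, -0.245), k4=(-0.722, -0.251); state += dt/6·(k1+2k2+2k3+k4)
t=0.010: state=(1.433, -0.722)
t=0.020: state=(1.426, -0.725)
t=0.030: state=(1.418, -0.728)
continuing one RK4 step at a time; state shown every 50 steps (Δt=0.5):
t=0.500: state=(1.025, -0.998)
t=1.000: state=(0.347, -1.876)
t=1.500: state=(-1.010, -3.297)
t=2.000: state=(-1.992, -0.447)
t=2.500: state=(-1.946, 0.348)
t=3.000: state=(-1.734, 0.484)
t=3.500: state=(-1.460, 0.623)
t=4.000: state=(-1.089, 0.899)
t=4.500: state=(-0.489, 1.633)
t=5.000: state=(0.726, 3.238)
t=5.500: state=(1.929, 0.868)
t=6.000: state=(1.969, -0.303)
t=6.500: state=(1.769, -0.466)
t=7.000: state=(1.506, -0.597)
t=7.500: state=(1.154, -0.841)
t=8.000: state=(0.605, -1.465)
t=8.500: state=(-0.489, -3.053)
t=9.000: state=(-1.847, -1.337)
t=9.500: state=(-1.990, 0.248)
t=9.790: state=(-1.893, 0.395)
largest grid value and its neighbours: y(5.050)=3.28548, y(5.060)=3.28563, y(5.070)=3.28236
parabola through these three points peaks at t≈5.055 with y≈3.28599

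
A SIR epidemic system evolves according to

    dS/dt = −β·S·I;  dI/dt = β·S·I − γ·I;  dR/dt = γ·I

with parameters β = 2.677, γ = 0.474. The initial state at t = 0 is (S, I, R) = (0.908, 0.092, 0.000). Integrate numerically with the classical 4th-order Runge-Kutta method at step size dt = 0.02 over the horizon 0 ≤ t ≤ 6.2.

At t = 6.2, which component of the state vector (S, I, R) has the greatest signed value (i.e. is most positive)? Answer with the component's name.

t=0.000: state=(0.908, 0.092, 0.000)
step 1 (dt=0.02): k1=(-0.224, 0.180, 0.044), k2=(-0.227, 0.183, 0.044), k3=(-0.228, 0.183, 0.044), k4=(-0.231, 0.186, 0.045); state += dt/6·(k1+2k2+2k3+k4)
t=0.020: state=(0.903, 0.096, 0.001)
t=0.040: state=(0.899, 0.099, 0.002)
t=0.060: state=(0.894, 0.103, 0.003)
continuing one RK4 step at a time; state shown every 25 steps (Δt=0.5):
t=0.500: state=(0.743, 0.222, 0.036)
t=1.000: state=(0.489, 0.401, 0.109)
t=1.500: state=(0.261, 0.518, 0.221)
t=2.000: state=(0.129, 0.525, 0.346)
t=2.500: state=(0.066, 0.470, 0.465)
t=3.000: state=(0.037, 0.396, 0.567)
t=3.500: state=(0.023, 0.325, 0.653)
t=4.000: state=(0.015, 0.263, 0.722)
t=4.500: state=(0.011, 0.211, 0.778)
t=5.000: state=(0.009, 0.169, 0.823)
t=5.500: state=(0.007, 0.134, 0.858)
t=6.000: state=(0.006, 0.107, 0.887)
t=6.200: state=(0.006, 0.098, 0.897)
compare at T: S=0.006, I=0.098, R=0.897

largest component: R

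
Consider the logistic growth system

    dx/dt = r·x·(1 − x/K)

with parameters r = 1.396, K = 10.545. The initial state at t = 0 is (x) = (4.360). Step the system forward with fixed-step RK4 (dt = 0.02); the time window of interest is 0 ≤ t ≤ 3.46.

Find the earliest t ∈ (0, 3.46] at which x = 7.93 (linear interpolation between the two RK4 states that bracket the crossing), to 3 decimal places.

t=0.000: state=(4.360)
step 1 (dt=0.02): k1=(3.570), k2=(3.578), k3=(3.578), k4=(3.587); state += dt/6·(k1+2k2+2k3+k4)
t=0.020: state=(4.432)
t=0.040: state=(4.503)
t=0.060: state=(4.576)
continuing one RK4 step at a time; state shown every 10 steps (Δt=0.2):
t=0.200: state=(5.087)
t=0.400: state=(5.821)
t=0.600: state=(6.534)
t=0.800: state=(7.201)
t=1.000: state=(7.804)
t=1.040: state=(7.916)
next step: t=1.060: state=(7.971) — x has crossed 7.93
linear interpolation between t=1.040 (7.91581) and t=1.060 (7.97053) → t≈1.045

t = 1.045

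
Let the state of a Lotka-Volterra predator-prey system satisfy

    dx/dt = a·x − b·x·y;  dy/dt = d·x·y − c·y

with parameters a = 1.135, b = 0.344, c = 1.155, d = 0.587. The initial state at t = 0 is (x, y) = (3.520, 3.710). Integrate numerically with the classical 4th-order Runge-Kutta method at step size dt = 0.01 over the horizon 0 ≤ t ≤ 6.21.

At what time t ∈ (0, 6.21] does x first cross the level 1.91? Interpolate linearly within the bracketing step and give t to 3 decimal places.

t=0.000: state=(3.520, 3.710)
step 1 (dt=0.01): k1=(-0.497, 3.381), k2=(-0.517, 3.391), k3=(-0.517, 3.390), k4=(-0.537, 3.400); state += dt/6·(k1+2k2+2k3+k4)
t=0.010: state=(3.515, 3.744)
t=0.020: state=(3.509, 3.778)
t=0.030: state=(3.503, 3.812)
continuing one RK4 step at a time; state shown every 25 steps (Δt=0.25):
t=0.250: state=(3.273, 4.589)
t=0.500: state=(2.826, 5.388)
t=0.750: state=(2.305, 5.883)
t=0.950: state=(1.921, 5.981)
next step: t=0.960: state=(1.903, 5.979) — x has crossed 1.91
linear interpolation between t=0.950 (1.92056) and t=0.960 (1.90293) → t≈0.956

t = 0.956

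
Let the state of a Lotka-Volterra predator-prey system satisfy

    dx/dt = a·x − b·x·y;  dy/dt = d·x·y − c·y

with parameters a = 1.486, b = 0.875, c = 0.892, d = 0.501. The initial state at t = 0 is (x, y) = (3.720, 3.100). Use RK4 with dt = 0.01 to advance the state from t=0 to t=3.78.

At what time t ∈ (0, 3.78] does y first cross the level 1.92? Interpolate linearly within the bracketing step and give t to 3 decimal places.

t=0.000: state=(3.720, 3.100)
step 1 (dt=0.01): k1=(-4.563, 3.012), k2=(-4.583, 2.991), k3=(-4.583, 2.991), k4=(-4.603, 2.970); state += dt/6·(k1+2k2+2k3+k4)
t=0.010: state=(3.674, 3.130)
t=0.020: state=(3.628, 3.159)
t=0.030: state=(3.581, 3.188)
continuing one RK4 step at a time; state shown every 20 steps (Δt=0.2):
t=0.200: state=(2.778, 3.592)
t=0.400: state=(1.950, 3.801)
t=0.600: state=(1.352, 3.745)
t=0.800: state=(0.962, 3.513)
t=1.000: state=(0.720, 3.194)
t=1.200: state=(0.571, 2.849)
t=1.400: state=(0.481, 2.512)
t=1.600: state=(0.429, 2.199)
t=1.790: state=(0.404, 1.931)
next step: t=1.800: state=(0.403, 1.917) — y has crossed 1.92
linear interpolation between t=1.790 (1.93065) and t=1.800 (1.91737) → t≈1.798

t = 1.798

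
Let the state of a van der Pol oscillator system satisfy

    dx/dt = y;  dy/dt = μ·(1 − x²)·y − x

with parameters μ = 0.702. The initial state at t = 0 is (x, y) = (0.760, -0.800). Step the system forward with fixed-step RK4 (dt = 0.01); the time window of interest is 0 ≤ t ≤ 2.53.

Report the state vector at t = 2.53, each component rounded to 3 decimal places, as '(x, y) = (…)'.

(x, y) = (-1.581, 0.585)

t=0.000: state=(0.760, -0.800)
step 1 (dt=0.01): k1=(-0.800, -0.997), k2=(-0.805, -0.998), k3=(-0.805, -0.998), k4=(-0.810, -0.999); state += dt/6·(k1+2k2+2k3+k4)
t=0.010: state=(0.752, -0.810)
t=0.020: state=(0.744, -0.820)
t=0.030: state=(0.736, -0.830)
continuing one RK4 step at a time; state shown every 10 steps (Δt=0.1):
t=0.100: state=(0.675, -0.901)
t=0.200: state=(0.580, -1.004)
t=0.300: state=(0.474, -1.110)
t=0.400: state=(0.358, -1.220)
t=0.500: state=(0.230, -1.331)
t=0.600: state=(0.091, -1.442)
t=0.700: state=(-0.058, -1.548)
t=0.800: state=(-0.218, -1.644)
t=0.900: state=(-0.386, -1.721)
t=1.000: state=(-0.561, -1.769)
t=1.100: state=(-0.739, -1.775)
t=1.200: state=(-0.914, -1.731)
t=1.300: state=(-1.083, -1.632)
t=1.400: state=(-1.239, -1.477)
t=1.500: state=(-1.377, -1.277)
t=1.600: state=(-1.493, -1.047)
t=1.700: state=(-1.586, -0.803)
t=1.800: state=(-1.654, -0.563)
t=1.900: state=(-1.699, -0.338)
t=2.000: state=(-1.723, -0.135)
t=2.100: state=(-1.727, 0.043)
t=2.200: state=(-1.715, 0.199)
t=2.300: state=(-1.688, 0.333)
t=2.400: state=(-1.649, 0.451)
t=2.500: state=(-1.598, 0.555)
t=2.530: state=(-1.581, 0.585)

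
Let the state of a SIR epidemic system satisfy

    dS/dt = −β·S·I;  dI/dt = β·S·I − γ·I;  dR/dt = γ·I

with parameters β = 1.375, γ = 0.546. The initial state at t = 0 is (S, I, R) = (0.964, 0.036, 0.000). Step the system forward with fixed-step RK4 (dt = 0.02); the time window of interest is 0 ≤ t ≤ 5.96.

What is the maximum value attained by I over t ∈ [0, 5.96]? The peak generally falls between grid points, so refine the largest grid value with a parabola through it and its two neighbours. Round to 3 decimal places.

t=0.000: state=(0.964, 0.036, 0.000)
step 1 (dt=0.02): k1=(-0.048, 0.028, 0.020), k2=(-0.048, 0.028, 0.020), k3=(-0.048, 0.028, 0.020), k4=(-0.048, 0.028, 0.020); state += dt/6·(k1+2k2+2k3+k4)
t=0.020: state=(0.963, 0.037, 0.000)
t=0.040: state=(0.962, 0.037, 0.001)
t=0.060: state=(0.961, 0.038, 0.001)
continuing one RK4 step at a time; state shown every 10 steps (Δt=0.2):
t=0.200: state=(0.954, 0.042, 0.004)
t=0.400: state=(0.942, 0.049, 0.009)
t=0.600: state=(0.928, 0.057, 0.015)
t=0.800: state=(0.913, 0.065, 0.022)
t=1.000: state=(0.895, 0.075, 0.029)
t=1.200: state=(0.876, 0.086, 0.038)
t=1.400: state=(0.854, 0.098, 0.048)
t=1.600: state=(0.830, 0.111, 0.060)
t=1.800: state=(0.803, 0.124, 0.072)
t=2.000: state=(0.775, 0.138, 0.087)
t=2.200: state=(0.745, 0.153, 0.103)
t=2.400: state=(0.712, 0.167, 0.120)
t=2.600: state=(0.679, 0.182, 0.139)
t=2.800: state=(0.645, 0.196, 0.160)
t=3.000: state=(0.610, 0.208, 0.182)
t=3.200: state=(0.575, 0.220, 0.205)
t=3.400: state=(0.541, 0.230, 0.230)
t=3.600: state=(0.507, 0.238, 0.255)
t=3.800: state=(0.474, 0.244, 0.282)
t=4.000: state=(0.443, 0.248, 0.309)
t=4.200: state=(0.414, 0.250, 0.336)
t=4.400: state=(0.386, 0.251, 0.363)
t=4.600: state=(0.361, 0.249, 0.390)
t=4.800: state=(0.337, 0.246, 0.417)
t=5.000: state=(0.315, 0.241, 0.444)
t=5.200: state=(0.295, 0.235, 0.470)
t=5.400: state=(0.277, 0.228, 0.495)
t=5.600: state=(0.260, 0.220, 0.520)
t=5.800: state=(0.245, 0.211, 0.543)
t=5.960: state=(0.234, 0.204, 0.561)
largest grid value and its neighbours: I(4.300)=0.25071, I(4.320)=0.25072, I(4.340)=0.25071
parabola through these three points peaks at t≈4.320 with I≈0.25072

max I = 0.251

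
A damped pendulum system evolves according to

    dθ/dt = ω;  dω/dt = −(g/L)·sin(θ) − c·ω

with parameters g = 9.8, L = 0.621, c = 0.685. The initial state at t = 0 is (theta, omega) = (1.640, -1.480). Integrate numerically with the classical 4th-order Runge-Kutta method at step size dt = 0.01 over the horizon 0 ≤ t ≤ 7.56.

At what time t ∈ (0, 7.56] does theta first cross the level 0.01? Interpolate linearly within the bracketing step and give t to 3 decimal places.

t=0.000: state=(1.640, -1.480)
step 1 (dt=0.01): k1=(-1.480, -14.729), k2=(-1.554, -14.687), k3=(-1.553, -14.687), k4=(-1.627, -14.644); state += dt/6·(k1+2k2+2k3+k4)
t=0.010: state=(1.624, -1.627)
t=0.020: state=(1.607, -1.773)
t=0.030: state=(1.589, -1.918)
continuing one RK4 step at a time; state shown every 25 steps (Δt=0.25):
t=0.250: state=(0.845, -4.644)
t=0.410: state=(0.036, -5.152)
next step: t=0.420: state=(-0.016, -5.119) — theta has crossed 0.01
linear interpolation between t=0.410 (0.03580) and t=0.420 (-0.01556) → t≈0.415

t = 0.415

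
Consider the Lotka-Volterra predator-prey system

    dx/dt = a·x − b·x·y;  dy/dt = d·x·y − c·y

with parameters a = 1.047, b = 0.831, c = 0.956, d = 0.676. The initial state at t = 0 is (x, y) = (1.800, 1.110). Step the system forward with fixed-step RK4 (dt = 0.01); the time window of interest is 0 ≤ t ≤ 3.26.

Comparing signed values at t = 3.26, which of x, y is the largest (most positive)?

t=0.000: state=(1.800, 1.110)
step 1 (dt=0.01): k1=(0.224, 0.289), k2=(0.222, 0.291), k3=(0.222, 0.291), k4=(0.220, 0.292); state += dt/6·(k1+2k2+2k3+k4)
t=0.010: state=(1.802, 1.113)
t=0.020: state=(1.804, 1.116)
t=0.030: state=(1.807, 1.119)
continuing one RK4 step at a time; state shown every 20 steps (Δt=0.2):
t=0.200: state=(1.836, 1.173)
t=0.400: state=(1.852, 1.243)
t=0.600: state=(1.846, 1.319)
t=0.800: state=(1.816, 1.395)
t=1.000: state=(1.765, 1.469)
t=1.200: state=(1.695, 1.533)
t=1.400: state=(1.613, 1.584)
t=1.600: state=(1.524, 1.617)
t=1.800: state=(1.434, 1.631)
t=2.000: state=(1.348, 1.626)
t=2.200: state=(1.271, 1.603)
t=2.400: state=(1.204, 1.565)
t=2.600: state=(1.149, 1.515)
t=2.800: state=(1.106, 1.458)
t=3.000: state=(1.076, 1.395)
t=3.200: state=(1.058, 1.331)
t=3.260: state=(1.055, 1.312)
compare at T: x=1.055, y=1.312

largest component: y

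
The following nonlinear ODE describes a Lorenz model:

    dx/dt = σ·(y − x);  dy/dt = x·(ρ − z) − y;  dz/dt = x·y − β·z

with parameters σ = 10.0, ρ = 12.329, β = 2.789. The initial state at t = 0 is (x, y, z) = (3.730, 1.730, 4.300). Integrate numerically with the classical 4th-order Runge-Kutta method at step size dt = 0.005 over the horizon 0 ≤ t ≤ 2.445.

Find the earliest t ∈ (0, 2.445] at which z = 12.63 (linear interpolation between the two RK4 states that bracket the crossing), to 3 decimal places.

t = 0.390

t=0.000: state=(3.730, 1.730, 4.300)
step 1 (dt=0.005): k1=(-20.000, 28.218, -5.540), k2=(-18.795, 27.797, -5.328), k3=(-18.835, 27.820, -5.328), k4=(-17.667, 27.420, -5.123); state += dt/6·(k1+2k2+2k3+k4)
t=0.005: state=(3.636, 1.869, 4.273)
t=0.010: state=(3.553, 2.004, 4.249)
t=0.015: state=(3.481, 2.136, 4.226)
continuing one RK4 step at a time; state shown every 20 steps (Δt=0.1):
t=0.100: state=(3.378, 4.155, 4.128)
t=0.200: state=(4.795, 6.739, 5.070)
t=0.300: state=(7.032, 9.369, 8.112)
t=0.390: state=(8.739, 9.876, 12.619)
next step: t=0.395: state=(8.793, 9.809, 12.873) — z has crossed 12.63
linear interpolation between t=0.390 (12.61917) and t=0.395 (12.87288) → t≈0.390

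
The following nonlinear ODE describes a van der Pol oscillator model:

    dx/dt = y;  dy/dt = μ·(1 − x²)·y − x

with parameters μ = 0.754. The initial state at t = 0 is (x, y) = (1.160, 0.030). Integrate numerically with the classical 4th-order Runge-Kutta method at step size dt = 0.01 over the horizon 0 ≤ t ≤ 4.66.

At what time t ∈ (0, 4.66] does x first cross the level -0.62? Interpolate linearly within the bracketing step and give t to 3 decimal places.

t=0.000: state=(1.160, 0.030)
step 1 (dt=0.01): k1=(0.030, -1.168), k2=(0.024, -1.166), k3=(0.024, -1.166), k4=(0.018, -1.165); state += dt/6·(k1+2k2+2k3+k4)
t=0.010: state=(1.160, 0.018)
t=0.020: state=(1.160, 0.007)
t=0.030: state=(1.160, -0.005)
continuing one RK4 step at a time; state shown every 20 steps (Δt=0.2):
t=0.200: state=(1.143, -0.197)
t=0.400: state=(1.082, -0.409)
t=0.600: state=(0.980, -0.611)
t=0.800: state=(0.838, -0.812)
t=1.000: state=(0.655, -1.023)
t=1.200: state=(0.427, -1.252)
t=1.400: state=(0.152, -1.500)
t=1.600: state=(-0.172, -1.741)
t=1.800: state=(-0.539, -1.909)
t=1.840: state=(-0.616, -1.925)
next step: t=1.850: state=(-0.635, -1.927) — x has crossed -0.62
linear interpolation between t=1.840 (-0.61593) and t=1.850 (-0.63519) → t≈1.842

t = 1.842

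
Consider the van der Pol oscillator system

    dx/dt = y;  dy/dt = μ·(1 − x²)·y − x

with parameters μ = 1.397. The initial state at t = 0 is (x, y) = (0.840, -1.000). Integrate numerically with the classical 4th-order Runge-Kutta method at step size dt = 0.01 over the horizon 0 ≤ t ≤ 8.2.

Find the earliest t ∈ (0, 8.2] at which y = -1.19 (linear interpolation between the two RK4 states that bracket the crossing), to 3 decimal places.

t = 0.136

t=0.000: state=(0.840, -1.000)
step 1 (dt=0.01): k1=(-1.000, -1.251), k2=(-1.006, -1.261), k3=(-1.006, -1.261), k4=(-1.013, -1.270); state += dt/6·(k1+2k2+2k3+k4)
t=0.010: state=(0.830, -1.013)
t=0.020: state=(0.820, -1.025)
t=0.030: state=(0.809, -1.038)
t=0.130: state=(0.699, -1.181)
next step: t=0.140: state=(0.687, -1.196) — y has crossed -1.19
linear interpolation between t=0.130 (-1.18051) and t=0.140 (-1.19607) → t≈0.136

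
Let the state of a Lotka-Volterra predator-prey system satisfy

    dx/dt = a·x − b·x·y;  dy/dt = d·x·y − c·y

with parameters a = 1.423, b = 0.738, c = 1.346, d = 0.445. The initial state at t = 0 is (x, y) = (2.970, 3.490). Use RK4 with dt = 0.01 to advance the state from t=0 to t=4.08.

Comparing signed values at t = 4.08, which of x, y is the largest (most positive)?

t=0.000: state=(2.970, 3.490)
step 1 (dt=0.01): k1=(-3.423, -0.085), k2=(-3.403, -0.112), k3=(-3.402, -0.111), k4=(-3.382, -0.138); state += dt/6·(k1+2k2+2k3+k4)
t=0.010: state=(2.936, 3.489)
t=0.020: state=(2.902, 3.487)
t=0.030: state=(2.869, 3.485)
continuing one RK4 step at a time; state shown every 20 steps (Δt=0.2):
t=0.200: state=(2.373, 3.378)
t=0.400: state=(1.950, 3.124)
t=0.600: state=(1.673, 2.801)
t=0.800: state=(1.508, 2.464)
t=1.000: state=(1.427, 2.144)
t=1.200: state=(1.412, 1.858)
t=1.400: state=(1.454, 1.612)
t=1.600: state=(1.548, 1.407)
t=1.800: state=(1.693, 1.241)
t=2.000: state=(1.892, 1.112)
t=2.200: state=(2.151, 1.016)
t=2.400: state=(2.473, 0.953)
t=2.600: state=(2.863, 0.923)
t=2.800: state=(3.321, 0.928)
t=3.000: state=(3.839, 0.975)
t=3.200: state=(4.390, 1.074)
t=3.400: state=(4.923, 1.242)
t=3.600: state=(5.351, 1.501)
t=3.800: state=(5.555, 1.867)
t=4.000: state=(5.422, 2.331)
t=4.080: state=(5.263, 2.532)
compare at T: x=5.263, y=2.532

largest component: x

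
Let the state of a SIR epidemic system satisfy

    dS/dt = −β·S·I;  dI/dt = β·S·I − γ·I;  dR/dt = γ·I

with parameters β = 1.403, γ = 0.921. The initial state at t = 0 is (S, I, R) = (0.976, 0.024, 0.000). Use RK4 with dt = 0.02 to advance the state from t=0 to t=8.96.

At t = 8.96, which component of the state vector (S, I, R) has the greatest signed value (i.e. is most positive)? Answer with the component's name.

t=0.000: state=(0.976, 0.024, 0.000)
step 1 (dt=0.02): k1=(-0.033, 0.011, 0.022), k2=(-0.033, 0.011, 0.022), k3=(-0.033, 0.011, 0.022), k4=(-0.033, 0.011, 0.022); state += dt/6·(k1+2k2+2k3+k4)
t=0.020: state=(0.975, 0.024, 0.000)
t=0.040: state=(0.975, 0.024, 0.001)
t=0.060: state=(0.974, 0.025, 0.001)
continuing one RK4 step at a time; state shown every 25 steps (Δt=0.5):
t=0.500: state=(0.958, 0.030, 0.012)
t=1.000: state=(0.936, 0.037, 0.028)
t=1.500: state=(0.910, 0.044, 0.046)
t=2.000: state=(0.879, 0.052, 0.068)
t=2.500: state=(0.845, 0.060, 0.094)
t=3.000: state=(0.808, 0.068, 0.124)
t=3.500: state=(0.769, 0.075, 0.157)
t=4.000: state=(0.728, 0.080, 0.192)
t=4.500: state=(0.688, 0.082, 0.230)
t=5.000: state=(0.649, 0.083, 0.268)
t=5.500: state=(0.613, 0.082, 0.306)
t=6.000: state=(0.579, 0.078, 0.343)
t=6.500: state=(0.549, 0.073, 0.378)
t=7.000: state=(0.523, 0.067, 0.410)
t=7.500: state=(0.500, 0.061, 0.440)
t=8.000: state=(0.480, 0.054, 0.466)
t=8.500: state=(0.463, 0.047, 0.489)
t=8.960: state=(0.450, 0.042, 0.508)
compare at T: S=0.450, I=0.042, R=0.508

largest component: R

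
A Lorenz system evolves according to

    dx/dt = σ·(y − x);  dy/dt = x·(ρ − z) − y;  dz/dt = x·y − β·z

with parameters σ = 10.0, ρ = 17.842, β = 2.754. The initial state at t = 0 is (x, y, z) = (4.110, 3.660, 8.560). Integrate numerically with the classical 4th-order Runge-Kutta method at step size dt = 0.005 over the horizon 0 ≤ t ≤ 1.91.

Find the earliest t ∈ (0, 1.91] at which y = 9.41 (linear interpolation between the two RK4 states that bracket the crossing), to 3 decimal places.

t = 0.152

t=0.000: state=(4.110, 3.660, 8.560)
step 1 (dt=0.005): k1=(-4.500, 34.489, -8.532), k2=(-3.525, 34.386, -8.161), k3=(-3.552, 34.405, -8.155), k4=(-2.602, 34.319, -7.780); state += dt/6·(k1+2k2+2k3+k4)
t=0.005: state=(4.092, 3.832, 8.519)
t=0.010: state=(4.084, 4.003, 8.482)
t=0.015: state=(4.084, 4.174, 8.449)
continuing one RK4 step at a time; state shown every 20 steps (Δt=0.1):
t=0.100: state=(5.119, 7.263, 8.654)
t=0.150: state=(6.400, 9.335, 9.780)
next step: t=0.155: state=(6.549, 9.546, 9.950) — y has crossed 9.41
linear interpolation between t=0.150 (9.33539) and t=0.155 (9.54643) → t≈0.152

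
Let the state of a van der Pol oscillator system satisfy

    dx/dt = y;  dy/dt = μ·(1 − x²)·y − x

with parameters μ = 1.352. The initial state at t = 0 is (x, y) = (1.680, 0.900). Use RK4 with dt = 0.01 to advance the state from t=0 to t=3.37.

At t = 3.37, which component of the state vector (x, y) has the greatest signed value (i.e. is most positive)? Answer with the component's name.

largest component: y

t=0.000: state=(1.680, 0.900)
step 1 (dt=0.01): k1=(0.900, -3.897), k2=(0.881, -3.872), k3=(0.881, -3.872), k4=(0.861, -3.845); state += dt/6·(k1+2k2+2k3+k4)
t=0.010: state=(1.689, 0.861)
t=0.020: state=(1.697, 0.823)
t=0.030: state=(1.705, 0.785)
continuing one RK4 step at a time; state shown every 20 steps (Δt=0.2):
t=0.200: state=(1.790, 0.250)
t=0.400: state=(1.798, -0.133)
t=0.600: state=(1.749, -0.344)
t=0.800: state=(1.666, -0.473)
t=1.000: state=(1.562, -0.569)
t=1.200: state=(1.439, -0.661)
t=1.400: state=(1.296, -0.767)
t=1.600: state=(1.130, -0.904)
t=1.800: state=(0.931, -1.093)
t=2.000: state=(0.687, -1.368)
t=2.200: state=(0.375, -1.775)
t=2.400: state=(-0.034, -2.340)
t=2.600: state=(-0.563, -2.917)
t=2.800: state=(-1.163, -2.927)
t=3.000: state=(-1.664, -1.951)
t=3.200: state=(-1.932, -0.778)
t=3.370: state=(-2.006, -0.154)
compare at T: x=-2.006, y=-0.154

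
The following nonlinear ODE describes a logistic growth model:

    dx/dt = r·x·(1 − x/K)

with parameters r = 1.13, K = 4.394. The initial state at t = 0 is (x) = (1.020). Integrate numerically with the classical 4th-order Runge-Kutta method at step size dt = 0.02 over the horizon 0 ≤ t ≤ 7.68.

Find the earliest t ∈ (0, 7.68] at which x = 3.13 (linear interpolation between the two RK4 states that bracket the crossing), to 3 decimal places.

t=0.000: state=(1.020)
step 1 (dt=0.02): k1=(0.885), k2=(0.890), k3=(0.890), k4=(0.896); state += dt/6·(k1+2k2+2k3+k4)
t=0.020: state=(1.038)
t=0.040: state=(1.056)
t=0.060: state=(1.074)
continuing one RK4 step at a time; state shown every 25 steps (Δt=0.5):
t=0.500: state=(1.526)
t=1.000: state=(2.124)
t=1.500: state=(2.734)
t=1.860: state=(3.129)
next step: t=1.880: state=(3.149) — x has crossed 3.13
linear interpolation between t=1.860 (3.12888) and t=1.880 (3.14914) → t≈1.861

t = 1.861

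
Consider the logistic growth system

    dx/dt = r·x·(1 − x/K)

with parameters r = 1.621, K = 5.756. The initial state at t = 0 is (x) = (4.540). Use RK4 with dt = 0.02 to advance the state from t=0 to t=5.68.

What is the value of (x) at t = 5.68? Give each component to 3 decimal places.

t=0.000: state=(4.540)
step 1 (dt=0.02): k1=(1.555), k2=(1.540), k3=(1.540), k4=(1.526); state += dt/6·(k1+2k2+2k3+k4)
t=0.020: state=(4.571)
t=0.040: state=(4.601)
t=0.060: state=(4.631)
continuing one RK4 step at a time; state shown every 10 steps (Δt=0.2):
t=0.200: state=(4.822)
t=0.400: state=(5.049)
t=0.600: state=(5.227)
t=0.800: state=(5.363)
t=1.000: state=(5.467)
t=1.200: state=(5.544)
t=1.400: state=(5.601)
t=1.600: state=(5.643)
t=1.800: state=(5.674)
t=2.000: state=(5.696)
t=2.200: state=(5.713)
t=2.400: state=(5.725)
t=2.600: state=(5.733)
t=2.800: state=(5.740)
t=3.000: state=(5.744)
t=3.200: state=(5.747)
t=3.400: state=(5.750)
t=3.600: state=(5.751)
t=3.800: state=(5.753)
t=4.000: state=(5.754)
t=4.200: state=(5.754)
t=4.400: state=(5.755)
t=4.600: state=(5.755)
t=4.800: state=(5.755)
t=5.000: state=(5.756)
t=5.200: state=(5.756)
t=5.400: state=(5.756)
t=5.600: state=(5.756)
t=5.680: state=(5.756)

(x) = (5.756)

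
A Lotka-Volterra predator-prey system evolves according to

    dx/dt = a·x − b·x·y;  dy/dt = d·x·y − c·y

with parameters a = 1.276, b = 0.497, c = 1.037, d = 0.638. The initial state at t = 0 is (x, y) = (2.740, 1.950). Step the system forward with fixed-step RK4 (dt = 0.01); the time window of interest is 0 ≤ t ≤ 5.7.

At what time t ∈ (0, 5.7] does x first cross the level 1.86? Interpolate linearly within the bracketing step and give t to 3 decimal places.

t=0.000: state=(2.740, 1.950)
step 1 (dt=0.01): k1=(0.841, 1.387), k2=(0.833, 1.397), k3=(0.833, 1.397), k4=(0.824, 1.407); state += dt/6·(k1+2k2+2k3+k4)
t=0.010: state=(2.748, 1.964)
t=0.020: state=(2.756, 1.978)
t=0.030: state=(2.764, 1.993)
continuing one RK4 step at a time; state shown every 20 steps (Δt=0.2):
t=0.200: state=(2.870, 2.269)
t=0.400: state=(2.900, 2.667)
t=0.600: state=(2.808, 3.124)
t=0.800: state=(2.595, 3.588)
t=1.000: state=(2.297, 3.987)
t=1.200: state=(1.966, 4.253)
t=1.260: state=(1.868, 4.301)
next step: t=1.270: state=(1.852, 4.307) — x has crossed 1.86
linear interpolation between t=1.260 (1.86807) and t=1.270 (1.85201) → t≈1.265

t = 1.265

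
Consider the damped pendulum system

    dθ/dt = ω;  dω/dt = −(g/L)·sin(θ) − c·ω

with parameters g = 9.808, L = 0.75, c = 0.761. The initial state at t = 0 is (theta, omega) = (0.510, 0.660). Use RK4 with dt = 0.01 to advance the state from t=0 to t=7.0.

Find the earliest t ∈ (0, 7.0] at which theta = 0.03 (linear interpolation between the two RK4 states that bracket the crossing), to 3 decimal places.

t = 0.553

t=0.000: state=(0.510, 0.660)
step 1 (dt=0.01): k1=(0.660, -6.886), k2=(0.626, -6.898), k3=(0.626, -6.896), k4=(0.591, -6.905); state += dt/6·(k1+2k2+2k3+k4)
t=0.010: state=(0.516, 0.591)
t=0.020: state=(0.522, 0.522)
t=0.030: state=(0.527, 0.453)
continuing one RK4 step at a time; state shown every 25 steps (Δt=0.25):
t=0.250: state=(0.466, -0.936)
t=0.500: state=(0.117, -1.652)
t=0.550: state=(0.034, -1.639)
next step: t=0.560: state=(0.018, -1.630) — theta has crossed 0.03
linear interpolation between t=0.550 (0.03446) and t=0.560 (0.01812) → t≈0.553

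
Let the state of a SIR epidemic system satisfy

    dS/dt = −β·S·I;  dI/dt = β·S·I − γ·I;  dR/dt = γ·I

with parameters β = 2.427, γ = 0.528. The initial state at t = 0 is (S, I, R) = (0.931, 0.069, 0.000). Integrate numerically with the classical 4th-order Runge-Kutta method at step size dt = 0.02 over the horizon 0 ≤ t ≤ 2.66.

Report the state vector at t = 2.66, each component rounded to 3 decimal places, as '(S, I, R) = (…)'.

t=0.000: state=(0.931, 0.069, 0.000)
step 1 (dt=0.02): k1=(-0.156, 0.119, 0.036), k2=(-0.158, 0.121, 0.037), k3=(-0.158, 0.121, 0.037), k4=(-0.161, 0.123, 0.038); state += dt/6·(k1+2k2+2k3+k4)
t=0.020: state=(0.928, 0.071, 0.001)
t=0.040: state=(0.925, 0.074, 0.002)
t=0.060: state=(0.921, 0.077, 0.002)
continuing one RK4 step at a time; state shown every 5 steps (Δt=0.1):
t=0.100: state=(0.914, 0.082, 0.004)
t=0.200: state=(0.895, 0.097, 0.009)
t=0.300: state=(0.872, 0.114, 0.014)
t=0.400: state=(0.846, 0.133, 0.021)
t=0.500: state=(0.817, 0.154, 0.028)
t=0.600: state=(0.785, 0.178, 0.037)
t=0.700: state=(0.750, 0.203, 0.047)
t=0.800: state=(0.711, 0.230, 0.059)
t=0.900: state=(0.670, 0.258, 0.071)
t=1.000: state=(0.628, 0.287, 0.086)
t=1.100: state=(0.583, 0.315, 0.102)
t=1.200: state=(0.539, 0.342, 0.119)
t=1.300: state=(0.494, 0.368, 0.138)
t=1.400: state=(0.451, 0.392, 0.158)
t=1.500: state=(0.409, 0.412, 0.179)
t=1.600: state=(0.369, 0.430, 0.201)
t=1.700: state=(0.332, 0.444, 0.224)
t=1.800: state=(0.298, 0.454, 0.248)
t=1.900: state=(0.266, 0.461, 0.272)
t=2.000: state=(0.238, 0.465, 0.297)
t=2.100: state=(0.212, 0.466, 0.321)
t=2.200: state=(0.190, 0.464, 0.346)
t=2.300: state=(0.170, 0.460, 0.370)
t=2.400: state=(0.152, 0.454, 0.395)
t=2.500: state=(0.136, 0.446, 0.418)
t=2.600: state=(0.122, 0.436, 0.442)
t=2.660: state=(0.115, 0.430, 0.455)

(S, I, R) = (0.115, 0.430, 0.455)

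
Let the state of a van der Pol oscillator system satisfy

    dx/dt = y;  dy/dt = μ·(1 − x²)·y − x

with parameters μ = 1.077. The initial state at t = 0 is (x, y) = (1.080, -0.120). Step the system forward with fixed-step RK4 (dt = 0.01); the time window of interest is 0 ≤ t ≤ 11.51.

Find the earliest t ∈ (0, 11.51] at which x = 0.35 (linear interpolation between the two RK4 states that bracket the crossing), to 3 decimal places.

t=0.000: state=(1.080, -0.120)
step 1 (dt=0.01): k1=(-0.120, -1.058), k2=(-0.125, -1.057), k3=(-0.125, -1.057), k4=(-0.131, -1.056); state += dt/6·(k1+2k2+2k3+k4)
t=0.010: state=(1.079, -0.131)
t=0.020: state=(1.077, -0.141)
t=0.030: state=(1.076, -0.152)
continuing one RK4 step at a time; state shown every 50 steps (Δt=0.5):
t=0.500: state=(0.892, -0.629)
t=1.000: state=(0.435, -1.240)
t=1.060: state=(0.358, -1.334)
next step: t=1.070: state=(0.345, -1.350) — x has crossed 0.35
linear interpolation between t=1.060 (0.35800) and t=1.070 (0.34458) → t≈1.066

t = 1.066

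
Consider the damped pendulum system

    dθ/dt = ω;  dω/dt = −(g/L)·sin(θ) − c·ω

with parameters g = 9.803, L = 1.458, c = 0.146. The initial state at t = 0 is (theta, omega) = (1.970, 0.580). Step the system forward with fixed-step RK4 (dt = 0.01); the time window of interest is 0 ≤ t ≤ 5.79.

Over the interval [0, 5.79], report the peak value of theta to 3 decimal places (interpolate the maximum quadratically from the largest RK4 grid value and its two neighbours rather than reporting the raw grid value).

max theta = 1.997

t=0.000: state=(1.970, 0.580)
step 1 (dt=0.01): k1=(0.580, -6.280), k2=(0.549, -6.267), k3=(0.549, -6.268), k4=(0.517, -6.256); state += dt/6·(k1+2k2+2k3+k4)
t=0.010: state=(1.975, 0.517)
t=0.020: state=(1.980, 0.455)
t=0.030: state=(1.985, 0.393)
continuing one RK4 step at a time; state shown every 20 steps (Δt=0.2):
t=0.200: state=(1.963, -0.649)
t=0.400: state=(1.709, -1.899)
t=0.600: state=(1.202, -3.149)
t=0.800: state=(0.473, -4.033)
t=1.000: state=(-0.348, -3.994)
t=1.200: state=(-1.061, -3.021)
t=1.400: state=(-1.531, -1.662)
t=1.600: state=(-1.726, -0.295)
t=1.800: state=(-1.652, 1.025)
t=2.000: state=(-1.318, 2.312)
t=2.200: state=(-0.742, 3.376)
t=2.400: state=(-0.013, 3.762)
t=2.600: state=(0.699, 3.204)
t=2.800: state=(1.227, 2.021)
t=3.000: state=(1.496, 0.665)
t=3.200: state=(1.494, -0.678)
t=3.400: state=(1.229, -1.956)
t=3.600: state=(0.727, -2.999)
t=3.800: state=(0.071, -3.425)
t=4.000: state=(-0.584, -2.985)
t=4.200: state=(-1.081, -1.912)
t=4.400: state=(-1.334, -0.611)
t=4.600: state=(-1.325, 0.700)
t=4.800: state=(-1.060, 1.917)
t=5.000: state=(-0.578, 2.833)
t=5.200: state=(0.030, 3.108)
t=5.400: state=(0.612, 2.594)
t=5.600: state=(1.031, 1.540)
t=5.790: state=(1.212, 0.354)
largest grid value and its neighbours: theta(0.080)=1.99649, theta(0.090)=1.99702, theta(0.100)=1.99694
parabola through these three points peaks at t≈0.094 with theta≈1.99706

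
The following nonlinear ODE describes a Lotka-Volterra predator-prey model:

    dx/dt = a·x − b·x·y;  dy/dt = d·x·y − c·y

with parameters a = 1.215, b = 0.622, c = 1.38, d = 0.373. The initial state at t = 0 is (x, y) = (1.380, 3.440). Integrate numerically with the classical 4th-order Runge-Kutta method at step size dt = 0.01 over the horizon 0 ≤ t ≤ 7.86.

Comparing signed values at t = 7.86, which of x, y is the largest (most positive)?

largest component: x

t=0.000: state=(1.380, 3.440)
step 1 (dt=0.01): k1=(-1.276, -2.976), k2=(-1.257, -2.972), k3=(-1.258, -2.972), k4=(-1.239, -2.967); state += dt/6·(k1+2k2+2k3+k4)
t=0.010: state=(1.367, 3.410)
t=0.020: state=(1.355, 3.381)
t=0.030: state=(1.343, 3.351)
continuing one RK4 step at a time; state shown every 50 steps (Δt=0.5):
t=0.500: state=(1.075, 2.150)
t=1.000: state=(1.162, 1.323)
t=1.500: state=(1.533, 0.849)
t=2.000: state=(2.257, 0.603)
t=2.500: state=(3.496, 0.512)
t=3.000: state=(5.442, 0.584)
t=3.500: state=(7.910, 1.016)
t=4.000: state=(8.701, 2.552)
t=4.500: state=(4.941, 4.775)
t=5.000: state=(2.044, 4.390)
t=5.500: state=(1.204, 2.928)
t=6.000: state=(1.072, 1.804)
t=6.500: state=(1.261, 1.120)
t=7.000: state=(1.745, 0.740)
t=7.500: state=(2.630, 0.554)
t=7.860: state=(3.621, 0.511)
compare at T: x=3.621, y=0.511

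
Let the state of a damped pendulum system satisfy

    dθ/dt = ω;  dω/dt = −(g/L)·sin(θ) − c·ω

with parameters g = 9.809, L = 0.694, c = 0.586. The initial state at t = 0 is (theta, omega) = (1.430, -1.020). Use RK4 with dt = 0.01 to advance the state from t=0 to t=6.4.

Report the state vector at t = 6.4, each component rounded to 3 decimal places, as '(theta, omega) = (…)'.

t=0.000: state=(1.430, -1.020)
step 1 (dt=0.01): k1=(-1.020, -13.396), k2=(-1.087, -13.347), k3=(-1.087, -13.346), k4=(-1.153, -13.296); state += dt/6·(k1+2k2+2k3+k4)
t=0.010: state=(1.419, -1.153)
t=0.020: state=(1.407, -1.286)
t=0.030: state=(1.393, -1.417)
continuing one RK4 step at a time; state shown every 25 steps (Δt=0.25):
t=0.250: state=(0.794, -3.847)
t=0.500: state=(-0.275, -4.100)
t=0.750: state=(-1.004, -1.459)
t=1.000: state=(-0.976, 1.596)
t=1.250: state=(-0.309, 3.387)
t=1.500: state=(0.489, 2.549)
t=1.750: state=(0.826, 0.060)
t=2.000: state=(0.545, -2.128)
t=2.250: state=(-0.090, -2.572)
t=2.500: state=(-0.571, -1.049)
t=2.750: state=(-0.572, 0.989)
t=3.000: state=(-0.158, 2.072)
t=3.250: state=(0.318, 1.467)
t=3.500: state=(0.492, -0.133)
t=3.750: state=(0.279, -1.422)
t=4.000: state=(-0.114, -1.485)
t=4.250: state=(-0.367, -0.420)
t=4.500: state=(-0.311, 0.807)
t=4.750: state=(-0.029, 1.271)
t=5.000: state=(0.237, 0.709)
t=5.250: state=(0.287, -0.308)
t=5.500: state=(0.114, -0.957)
t=5.750: state=(-0.122, -0.793)
t=6.000: state=(-0.233, -0.050)
t=6.250: state=(-0.153, 0.629)
t=6.400: state=(-0.044, 0.778)

(theta, omega) = (-0.044, 0.778)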